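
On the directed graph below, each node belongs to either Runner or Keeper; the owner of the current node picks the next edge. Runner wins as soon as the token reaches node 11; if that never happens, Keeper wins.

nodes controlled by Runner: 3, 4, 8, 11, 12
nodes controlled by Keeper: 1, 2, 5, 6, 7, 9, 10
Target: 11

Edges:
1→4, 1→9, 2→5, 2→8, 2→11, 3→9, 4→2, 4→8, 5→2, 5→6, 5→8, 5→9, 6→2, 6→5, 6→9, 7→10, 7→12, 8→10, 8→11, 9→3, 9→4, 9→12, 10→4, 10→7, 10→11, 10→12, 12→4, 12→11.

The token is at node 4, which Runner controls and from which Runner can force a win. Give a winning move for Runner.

A0 = {11}
A1: add {8, 12} — 8 (Runner) has 8→11; 12 (Runner) has 12→11.
A2: add {4} — 4 (Runner) has 4→8.
A3 = A2; e.g. 1 (Keeper) can still go to 9. Fixed point.
From 4, successor 8 is in the attractor (rank 1); the other successor 2 is not.

8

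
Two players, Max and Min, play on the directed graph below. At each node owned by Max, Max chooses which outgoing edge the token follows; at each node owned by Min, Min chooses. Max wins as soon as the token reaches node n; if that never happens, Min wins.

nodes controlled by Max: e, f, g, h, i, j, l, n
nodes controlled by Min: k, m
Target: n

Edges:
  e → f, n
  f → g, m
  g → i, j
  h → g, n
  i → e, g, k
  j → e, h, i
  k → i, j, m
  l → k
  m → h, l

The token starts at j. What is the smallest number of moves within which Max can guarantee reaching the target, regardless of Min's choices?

A0 = {n}
A1: add {e, h} — e (Max) has e→n; h (Max) has h→n.
A2: add {i, j} — i (Max) has i→e; j (Max) has j→e.
j enters the attractor at level 2, so Max can force the target in 2 moves from there.

2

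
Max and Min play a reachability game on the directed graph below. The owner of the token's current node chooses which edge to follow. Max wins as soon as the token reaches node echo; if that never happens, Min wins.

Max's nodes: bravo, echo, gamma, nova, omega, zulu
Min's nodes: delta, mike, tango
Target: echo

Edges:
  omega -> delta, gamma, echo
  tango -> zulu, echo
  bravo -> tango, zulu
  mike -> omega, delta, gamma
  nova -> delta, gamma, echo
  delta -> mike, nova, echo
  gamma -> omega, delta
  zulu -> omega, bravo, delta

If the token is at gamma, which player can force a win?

A0 = {echo}
A1: add {nova, omega} — omega (Max) has omega→echo; nova (Max) has nova→echo.
A2: add {gamma, zulu} — gamma (Max) has gamma→omega; zulu (Max) has zulu→omega.
gamma ∈ A2, so Max can force the target.

Max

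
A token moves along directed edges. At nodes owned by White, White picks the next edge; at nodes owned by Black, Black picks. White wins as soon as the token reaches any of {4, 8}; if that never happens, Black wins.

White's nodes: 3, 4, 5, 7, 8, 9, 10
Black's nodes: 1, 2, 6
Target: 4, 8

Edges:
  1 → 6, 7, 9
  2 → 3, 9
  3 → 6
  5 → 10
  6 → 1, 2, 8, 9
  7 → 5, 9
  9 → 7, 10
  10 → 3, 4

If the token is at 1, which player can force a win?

Black

A0 = {4, 8}
A1: add {10} — 10 (White) has 10→4.
A2: add {5, 9} — 5 (White) has 5→10; 9 (White) has 9→10.
A3: add {7} — 7 (White) has 7→5.
A4 = A3; e.g. 1 (Black) can still go to 6. Fixed point.
1 never enters the attractor, so Black can avoid the target forever.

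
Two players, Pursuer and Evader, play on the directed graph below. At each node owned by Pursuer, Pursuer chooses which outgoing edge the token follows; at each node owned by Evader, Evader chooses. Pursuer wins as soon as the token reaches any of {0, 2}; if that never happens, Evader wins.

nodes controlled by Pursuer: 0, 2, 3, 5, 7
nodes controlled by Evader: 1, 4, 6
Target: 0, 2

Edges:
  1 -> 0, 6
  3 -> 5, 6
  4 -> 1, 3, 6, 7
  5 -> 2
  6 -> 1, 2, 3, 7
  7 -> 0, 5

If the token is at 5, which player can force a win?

Pursuer

A0 = {0, 2}
A1: add {5, 7} — 5 (Pursuer) has 5→2; 7 (Pursuer) has 7→0.
5 ∈ A1, so Pursuer can force the target.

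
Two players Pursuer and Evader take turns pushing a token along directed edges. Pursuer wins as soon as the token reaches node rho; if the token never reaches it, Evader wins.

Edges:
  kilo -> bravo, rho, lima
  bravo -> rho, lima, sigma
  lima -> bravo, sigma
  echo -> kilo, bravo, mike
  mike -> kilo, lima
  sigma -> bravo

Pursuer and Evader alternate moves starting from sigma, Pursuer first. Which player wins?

Evader

Track states (vertex, player-to-move).
A0 = {(rho,Pursuer), (rho,Evader)}
A1: add {(kilo,Pursuer), (bravo,Pursuer)}.
A2: add {(sigma,Evader)}.
A3: add {(lima,Pursuer)}.
A4: add {(kilo,Evader), (mike,Evader)}.
A5: add {(echo,Pursuer), (mike,Pursuer)}.
A6: add {(echo,Evader)}.
A7 = A6; e.g. (bravo,Evader) stays out. (sigma,Pursuer) never enters ⇒ Evader avoids the target.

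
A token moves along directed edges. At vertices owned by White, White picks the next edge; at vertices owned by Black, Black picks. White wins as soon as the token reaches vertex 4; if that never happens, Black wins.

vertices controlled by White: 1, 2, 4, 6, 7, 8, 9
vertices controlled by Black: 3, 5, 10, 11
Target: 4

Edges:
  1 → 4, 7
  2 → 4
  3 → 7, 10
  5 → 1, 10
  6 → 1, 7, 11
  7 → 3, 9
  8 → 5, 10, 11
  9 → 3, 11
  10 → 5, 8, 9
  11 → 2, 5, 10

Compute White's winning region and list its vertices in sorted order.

A0 = {4}
A1: add {1, 2} — 1 (White) has 1→4; 2 (White) has 2→4.
A2: add {6} — 6 (White) has 6→1.
A3 = A2; e.g. 3 (Black) can still go to 7. Fixed point.
White's winning region = {1, 2, 4, 6}.

1, 2, 4, 6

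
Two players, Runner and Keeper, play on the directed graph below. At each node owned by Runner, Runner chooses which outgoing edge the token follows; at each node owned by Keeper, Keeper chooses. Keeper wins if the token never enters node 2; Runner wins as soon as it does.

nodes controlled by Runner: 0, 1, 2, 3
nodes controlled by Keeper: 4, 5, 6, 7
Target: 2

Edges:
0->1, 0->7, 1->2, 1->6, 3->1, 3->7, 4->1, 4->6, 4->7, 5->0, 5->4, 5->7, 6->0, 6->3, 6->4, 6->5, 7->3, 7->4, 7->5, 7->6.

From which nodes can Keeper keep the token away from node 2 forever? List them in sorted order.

A0 = {2}
A1: add {1} — 1 (Runner) has 1→2.
A2: add {0, 3} — 0 (Runner) has 0→1; 3 (Runner) has 3→1.
A3 = A2; e.g. 4 (Keeper) can still go to 6. Fixed point.
Runner's attractor = {0, 1, 2, 3}; Keeper avoids the target exactly from the complement.

4, 5, 6, 7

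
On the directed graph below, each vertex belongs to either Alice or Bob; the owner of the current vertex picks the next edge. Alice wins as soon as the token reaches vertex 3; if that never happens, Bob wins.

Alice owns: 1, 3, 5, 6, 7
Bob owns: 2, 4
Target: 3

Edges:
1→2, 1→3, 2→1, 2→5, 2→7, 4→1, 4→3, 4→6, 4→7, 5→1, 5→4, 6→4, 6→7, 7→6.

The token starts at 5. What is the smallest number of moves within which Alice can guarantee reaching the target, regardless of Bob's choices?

A0 = {3}
A1: add {1} — 1 (Alice) has 1→3.
A2: add {5} — 5 (Alice) has 5→1.
A3 = A2; e.g. 2 (Bob) can still go to 7. Fixed point.
5 enters the attractor at level 2, so Alice can force the target in 2 moves from there.

2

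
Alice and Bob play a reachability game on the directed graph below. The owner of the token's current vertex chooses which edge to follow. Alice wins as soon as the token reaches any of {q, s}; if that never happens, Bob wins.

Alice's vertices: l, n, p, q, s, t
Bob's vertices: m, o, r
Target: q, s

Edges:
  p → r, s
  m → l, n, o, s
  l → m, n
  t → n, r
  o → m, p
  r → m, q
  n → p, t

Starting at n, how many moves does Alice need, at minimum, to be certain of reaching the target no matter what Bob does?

A0 = {q, s}
A1: add {p} — p (Alice) has p→s.
A2: add {n} — n (Alice) has n→p.
n enters the attractor at level 2, so Alice can force the target in 2 moves from there.

2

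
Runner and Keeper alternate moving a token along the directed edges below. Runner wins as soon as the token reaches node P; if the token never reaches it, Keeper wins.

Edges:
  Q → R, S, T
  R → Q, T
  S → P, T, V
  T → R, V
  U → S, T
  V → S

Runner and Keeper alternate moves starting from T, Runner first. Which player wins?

Track states (vertex, player-to-move).
A0 = {(P,Runner), (P,Keeper)}
A1: add {(S,Runner)}.
A2: add {(V,Keeper)}.
A3: add {(T,Runner)}.
(T,Runner) ∈ A3 ⇒ Runner forces the target.

Runner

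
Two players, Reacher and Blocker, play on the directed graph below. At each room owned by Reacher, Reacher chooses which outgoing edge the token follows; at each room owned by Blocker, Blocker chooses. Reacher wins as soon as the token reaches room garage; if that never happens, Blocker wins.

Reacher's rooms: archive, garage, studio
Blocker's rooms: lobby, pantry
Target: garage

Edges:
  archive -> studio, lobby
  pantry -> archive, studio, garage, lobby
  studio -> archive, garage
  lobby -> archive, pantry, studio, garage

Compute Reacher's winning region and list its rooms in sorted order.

A0 = {garage}
A1: add {studio} — studio (Reacher) has studio→garage.
A2: add {archive} — archive (Reacher) has archive→studio.
A3 = A2; e.g. pantry (Blocker) can still go to lobby. Fixed point.
Reacher's winning region = {archive, garage, studio}.

archive, garage, studio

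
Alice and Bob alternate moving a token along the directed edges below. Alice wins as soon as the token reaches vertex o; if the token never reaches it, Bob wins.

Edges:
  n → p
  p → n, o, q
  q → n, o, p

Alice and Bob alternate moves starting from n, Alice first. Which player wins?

Track states (vertex, player-to-move).
A0 = {(o,Alice), (o,Bob)}
A1: add {(p,Alice), (q,Alice)}.
A2: add {(n,Bob)}.
A3 = A2; e.g. (n,Alice) stays out. (n,Alice) never enters ⇒ Bob avoids the target.

Bob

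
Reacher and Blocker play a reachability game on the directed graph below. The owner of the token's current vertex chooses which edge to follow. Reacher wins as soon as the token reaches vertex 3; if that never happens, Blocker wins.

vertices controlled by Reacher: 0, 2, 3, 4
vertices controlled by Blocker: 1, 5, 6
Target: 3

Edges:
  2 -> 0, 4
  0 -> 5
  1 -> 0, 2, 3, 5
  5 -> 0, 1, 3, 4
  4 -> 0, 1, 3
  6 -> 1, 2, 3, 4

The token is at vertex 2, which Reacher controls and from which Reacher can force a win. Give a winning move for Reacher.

4

A0 = {3}
A1: add {4} — 4 (Reacher) has 4→3.
A2: add {2} — 2 (Reacher) has 2→4.
A3 = A2; e.g. 0 (Reacher) has no edge into A2. Fixed point.
From 2, successor 4 is in the attractor (rank 1); the other successor 0 is not.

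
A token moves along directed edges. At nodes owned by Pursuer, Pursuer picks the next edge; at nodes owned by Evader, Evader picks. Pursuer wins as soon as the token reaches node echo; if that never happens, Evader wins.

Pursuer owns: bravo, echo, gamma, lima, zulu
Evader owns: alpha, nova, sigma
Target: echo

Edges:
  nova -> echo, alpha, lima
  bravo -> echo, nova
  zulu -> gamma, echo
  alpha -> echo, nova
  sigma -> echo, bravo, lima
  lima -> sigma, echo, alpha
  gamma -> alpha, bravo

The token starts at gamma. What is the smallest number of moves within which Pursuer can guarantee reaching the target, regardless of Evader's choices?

A0 = {echo}
A1: add {bravo, lima, zulu} — zulu (Pursuer) has zulu→echo; bravo (Pursuer) has bravo→echo; lima (Pursuer) has lima→echo.
A2: add {gamma, sigma} — sigma (Evader): all of {echo, bravo, lima} already in; gamma (Pursuer) has gamma→bravo.
A3 = A2; e.g. nova (Evader) can still go to alpha. Fixed point.
gamma enters the attractor at level 2, so Pursuer can force the target in 2 moves from there.

2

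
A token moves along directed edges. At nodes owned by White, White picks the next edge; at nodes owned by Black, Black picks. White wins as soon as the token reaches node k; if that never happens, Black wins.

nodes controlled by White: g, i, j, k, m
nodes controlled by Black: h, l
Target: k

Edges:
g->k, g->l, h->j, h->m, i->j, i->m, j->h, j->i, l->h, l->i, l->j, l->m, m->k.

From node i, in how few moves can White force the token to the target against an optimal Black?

2

A0 = {k}
A1: add {g, m} — g (White) has g→k; m (White) has m→k.
A2: add {i} — i (White) has i→m.
i enters the attractor at level 2, so White can force the target in 2 moves from there.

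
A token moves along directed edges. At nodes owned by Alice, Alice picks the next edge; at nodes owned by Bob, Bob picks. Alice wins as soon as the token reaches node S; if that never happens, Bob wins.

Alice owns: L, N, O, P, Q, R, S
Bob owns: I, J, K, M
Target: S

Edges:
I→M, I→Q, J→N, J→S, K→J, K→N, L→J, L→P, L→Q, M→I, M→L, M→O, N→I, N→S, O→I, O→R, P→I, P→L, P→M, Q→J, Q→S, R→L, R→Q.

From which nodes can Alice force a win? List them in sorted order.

J, K, L, N, O, P, Q, R, S

A0 = {S}
A1: add {N, Q} — N (Alice) has N→S; Q (Alice) has Q→S.
A2: add {J, L, R} — J (Bob): all of {N, S} already in; L (Alice) has L→Q; R (Alice) has R→Q.
A3: add {K, O, P} — K (Bob): all of {J, N} already in; O (Alice) has O→R; P (Alice) has P→L.
A4 = A3; e.g. I (Bob) can still go to M. Fixed point.
Alice's winning region = {J, K, L, N, O, P, Q, R, S}.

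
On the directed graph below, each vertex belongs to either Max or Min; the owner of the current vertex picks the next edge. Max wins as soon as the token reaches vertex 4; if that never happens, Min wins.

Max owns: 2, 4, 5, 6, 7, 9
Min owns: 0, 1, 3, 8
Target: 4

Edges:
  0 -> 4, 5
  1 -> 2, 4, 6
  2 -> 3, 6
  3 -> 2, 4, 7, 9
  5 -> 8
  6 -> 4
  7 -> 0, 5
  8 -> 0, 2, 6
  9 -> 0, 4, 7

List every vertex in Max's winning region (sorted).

A0 = {4}
A1: add {6, 9} — 6 (Max) has 6→4; 9 (Max) has 9→4.
A2: add {2} — 2 (Max) has 2→6.
A3: add {1} — 1 (Min): all of {2, 4, 6} already in.
A4 = A3; e.g. 0 (Min) can still go to 5. Fixed point.
Max's winning region = {1, 2, 4, 6, 9}.

1, 2, 4, 6, 9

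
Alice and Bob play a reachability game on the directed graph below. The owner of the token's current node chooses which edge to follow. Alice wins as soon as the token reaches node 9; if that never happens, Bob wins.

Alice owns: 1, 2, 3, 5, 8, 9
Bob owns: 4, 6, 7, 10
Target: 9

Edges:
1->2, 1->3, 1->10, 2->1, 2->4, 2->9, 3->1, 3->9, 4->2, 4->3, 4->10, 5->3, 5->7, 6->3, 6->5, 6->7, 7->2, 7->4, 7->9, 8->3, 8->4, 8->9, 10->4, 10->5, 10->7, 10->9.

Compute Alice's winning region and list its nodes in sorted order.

1, 2, 3, 5, 8, 9

A0 = {9}
A1: add {2, 3, 8} — 2 (Alice) has 2→9; 3 (Alice) has 3→9; 8 (Alice) has 8→9.
A2: add {1, 5} — 1 (Alice) has 1→2; 5 (Alice) has 5→3.
A3 = A2; e.g. 4 (Bob) can still go to 10. Fixed point.
Alice's winning region = {1, 2, 3, 5, 8, 9}.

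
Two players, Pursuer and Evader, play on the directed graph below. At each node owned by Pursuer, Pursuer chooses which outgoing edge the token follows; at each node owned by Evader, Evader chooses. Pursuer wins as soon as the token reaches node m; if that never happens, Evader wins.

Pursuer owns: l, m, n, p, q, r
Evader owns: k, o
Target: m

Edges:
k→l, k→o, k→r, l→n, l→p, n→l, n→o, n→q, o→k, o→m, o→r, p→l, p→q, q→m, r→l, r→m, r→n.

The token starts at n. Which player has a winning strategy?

Pursuer

A0 = {m}
A1: add {q, r} — q (Pursuer) has q→m; r (Pursuer) has r→m.
A2: add {n, p} — n (Pursuer) has n→q; p (Pursuer) has p→q.
n ∈ A2, so Pursuer can force the target.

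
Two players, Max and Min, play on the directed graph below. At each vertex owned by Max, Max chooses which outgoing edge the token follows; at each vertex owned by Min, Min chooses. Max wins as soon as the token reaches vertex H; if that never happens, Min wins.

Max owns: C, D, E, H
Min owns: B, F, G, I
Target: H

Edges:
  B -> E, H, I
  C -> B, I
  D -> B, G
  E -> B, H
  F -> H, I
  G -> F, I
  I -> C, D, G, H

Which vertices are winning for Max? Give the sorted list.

A0 = {H}
A1: add {E} — E (Max) has E→H.
A2 = A1; e.g. B (Min) can still go to I. Fixed point.
Max's winning region = {E, H}.

E, H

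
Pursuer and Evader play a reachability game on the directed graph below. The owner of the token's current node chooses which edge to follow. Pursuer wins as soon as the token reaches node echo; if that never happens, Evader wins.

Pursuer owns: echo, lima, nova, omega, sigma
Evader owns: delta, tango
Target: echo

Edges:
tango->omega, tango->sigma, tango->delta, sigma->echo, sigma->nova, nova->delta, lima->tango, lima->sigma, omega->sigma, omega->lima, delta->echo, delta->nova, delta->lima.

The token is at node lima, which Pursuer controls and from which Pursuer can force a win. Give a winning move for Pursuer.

sigma

A0 = {echo}
A1: add {sigma} — sigma (Pursuer) has sigma→echo.
A2: add {lima, omega} — omega (Pursuer) has omega→sigma; lima (Pursuer) has lima→sigma.
A3 = A2; e.g. nova (Pursuer) has no edge into A2. Fixed point.
From lima, successor sigma is in the attractor (rank 1); the other successor tango is not.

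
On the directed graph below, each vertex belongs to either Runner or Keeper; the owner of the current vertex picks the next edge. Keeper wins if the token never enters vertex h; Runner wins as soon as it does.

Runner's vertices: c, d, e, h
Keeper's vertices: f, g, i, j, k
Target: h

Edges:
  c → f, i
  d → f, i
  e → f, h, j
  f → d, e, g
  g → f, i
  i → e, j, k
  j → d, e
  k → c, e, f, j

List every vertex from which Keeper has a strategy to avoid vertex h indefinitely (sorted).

c, d, f, g, i, j, k

A0 = {h}
A1: add {e} — e (Runner) has e→h.
A2 = A1; e.g. c (Runner) has no edge into A1. Fixed point.
Runner's attractor = {e, h}; Keeper avoids the target exactly from the complement.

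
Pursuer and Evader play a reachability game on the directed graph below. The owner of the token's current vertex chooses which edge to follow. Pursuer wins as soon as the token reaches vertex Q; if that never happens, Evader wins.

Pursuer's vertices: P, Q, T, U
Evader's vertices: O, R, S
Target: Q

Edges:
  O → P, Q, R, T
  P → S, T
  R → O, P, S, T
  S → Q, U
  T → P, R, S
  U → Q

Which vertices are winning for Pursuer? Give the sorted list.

A0 = {Q}
A1: add {U} — U (Pursuer) has U→Q.
A2: add {S} — S (Evader): all of {Q, U} already in.
A3: add {P, T} — P (Pursuer) has P→S; T (Pursuer) has T→S.
A4 = A3; e.g. O (Evader) can still go to R. Fixed point.
Pursuer's winning region = {P, Q, S, T, U}.

P, Q, S, T, U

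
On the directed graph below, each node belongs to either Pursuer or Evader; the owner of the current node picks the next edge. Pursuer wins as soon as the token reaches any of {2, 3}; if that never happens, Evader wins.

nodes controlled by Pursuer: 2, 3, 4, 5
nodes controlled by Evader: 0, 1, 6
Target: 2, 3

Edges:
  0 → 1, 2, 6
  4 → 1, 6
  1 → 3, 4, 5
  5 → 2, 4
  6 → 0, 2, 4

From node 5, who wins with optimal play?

Pursuer

A0 = {2, 3}
A1: add {5} — 5 (Pursuer) has 5→2.
A2 = A1; e.g. 0 (Evader) can still go to 1. Fixed point.
5 ∈ A1, so Pursuer can force the target.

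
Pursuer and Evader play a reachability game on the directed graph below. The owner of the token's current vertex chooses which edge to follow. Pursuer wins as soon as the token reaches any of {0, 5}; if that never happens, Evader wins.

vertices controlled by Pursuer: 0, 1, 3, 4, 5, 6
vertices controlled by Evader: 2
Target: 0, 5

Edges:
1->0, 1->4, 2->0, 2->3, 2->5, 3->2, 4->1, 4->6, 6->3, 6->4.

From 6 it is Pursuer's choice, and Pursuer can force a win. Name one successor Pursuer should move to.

A0 = {0, 5}
A1: add {1} — 1 (Pursuer) has 1→0.
A2: add {4} — 4 (Pursuer) has 4→1.
A3: add {6} — 6 (Pursuer) has 6→4.
A4 = A3; e.g. 2 (Evader) can still go to 3. Fixed point.
From 6, successor 4 is in the attractor (rank 2); the other successor 3 is not.

4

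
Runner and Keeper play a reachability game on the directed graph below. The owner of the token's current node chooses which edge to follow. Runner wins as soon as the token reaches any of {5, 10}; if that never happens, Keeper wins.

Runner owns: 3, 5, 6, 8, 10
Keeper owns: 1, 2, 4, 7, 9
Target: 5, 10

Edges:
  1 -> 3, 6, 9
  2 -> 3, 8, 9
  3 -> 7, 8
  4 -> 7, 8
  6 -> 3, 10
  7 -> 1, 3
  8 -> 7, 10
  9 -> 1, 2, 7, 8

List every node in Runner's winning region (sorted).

A0 = {5, 10}
A1: add {6, 8} — 6 (Runner) has 6→10; 8 (Runner) has 8→10.
A2: add {3} — 3 (Runner) has 3→8.
A3 = A2; e.g. 1 (Keeper) can still go to 9. Fixed point.
Runner's winning region = {3, 5, 6, 8, 10}.

3, 5, 6, 8, 10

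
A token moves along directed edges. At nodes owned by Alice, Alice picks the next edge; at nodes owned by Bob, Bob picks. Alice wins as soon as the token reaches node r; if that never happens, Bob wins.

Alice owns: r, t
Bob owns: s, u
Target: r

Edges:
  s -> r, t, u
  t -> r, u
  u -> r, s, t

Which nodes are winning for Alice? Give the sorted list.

A0 = {r}
A1: add {t} — t (Alice) has t→r.
A2 = A1; e.g. s (Bob) can still go to u. Fixed point.
Alice's winning region = {r, t}.

r, t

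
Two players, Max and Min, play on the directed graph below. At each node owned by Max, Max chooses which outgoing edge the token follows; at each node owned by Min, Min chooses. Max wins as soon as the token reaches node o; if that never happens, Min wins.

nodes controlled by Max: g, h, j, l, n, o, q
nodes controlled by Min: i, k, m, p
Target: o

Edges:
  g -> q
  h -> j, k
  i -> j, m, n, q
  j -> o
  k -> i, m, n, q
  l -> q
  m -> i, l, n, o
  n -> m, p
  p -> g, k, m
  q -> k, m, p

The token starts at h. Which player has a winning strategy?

A0 = {o}
A1: add {j} — j (Max) has j→o.
A2: add {h} — h (Max) has h→j.
A3 = A2; e.g. g (Max) has no edge into A2. Fixed point.
h ∈ A2, so Max can force the target.

Max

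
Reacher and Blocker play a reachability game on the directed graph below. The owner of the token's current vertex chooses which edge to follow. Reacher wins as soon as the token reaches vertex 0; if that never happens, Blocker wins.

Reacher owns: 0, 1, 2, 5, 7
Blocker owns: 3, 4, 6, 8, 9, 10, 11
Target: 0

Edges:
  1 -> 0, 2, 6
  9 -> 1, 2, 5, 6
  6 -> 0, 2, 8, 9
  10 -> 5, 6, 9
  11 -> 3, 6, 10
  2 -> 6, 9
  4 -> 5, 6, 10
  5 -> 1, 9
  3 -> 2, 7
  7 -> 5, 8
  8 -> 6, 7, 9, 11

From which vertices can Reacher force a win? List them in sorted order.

A0 = {0}
A1: add {1} — 1 (Reacher) has 1→0.
A2: add {5} — 5 (Reacher) has 5→1.
A3: add {7} — 7 (Reacher) has 7→5.
A4 = A3; e.g. 2 (Reacher) has no edge into A3. Fixed point.
Reacher's winning region = {0, 1, 5, 7}.

0, 1, 5, 7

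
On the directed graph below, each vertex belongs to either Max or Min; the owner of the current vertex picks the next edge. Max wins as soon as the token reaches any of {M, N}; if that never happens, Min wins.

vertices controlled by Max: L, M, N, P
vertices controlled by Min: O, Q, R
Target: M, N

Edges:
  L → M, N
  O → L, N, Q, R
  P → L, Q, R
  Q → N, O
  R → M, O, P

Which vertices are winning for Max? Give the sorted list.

A0 = {M, N}
A1: add {L} — L (Max) has L→M.
A2: add {P} — P (Max) has P→L.
A3 = A2; e.g. O (Min) can still go to Q. Fixed point.
Max's winning region = {L, M, N, P}.

L, M, N, P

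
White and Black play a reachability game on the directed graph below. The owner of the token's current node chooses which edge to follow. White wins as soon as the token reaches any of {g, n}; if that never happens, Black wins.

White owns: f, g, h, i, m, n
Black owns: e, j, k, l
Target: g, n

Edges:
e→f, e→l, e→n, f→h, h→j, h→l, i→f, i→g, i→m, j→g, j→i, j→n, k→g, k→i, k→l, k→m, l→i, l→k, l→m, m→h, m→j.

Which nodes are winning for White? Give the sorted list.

A0 = {g, n}
A1: add {i} — i (White) has i→g.
A2: add {j} — j (Black): all of {g, i, n} already in.
A3: add {h, m} — h (White) has h→j; m (White) has m→j.
A4: add {f} — f (White) has f→h.
A5 = A4; e.g. e (Black) can still go to l. Fixed point.
White's winning region = {f, g, h, i, j, m, n}.

f, g, h, i, j, m, n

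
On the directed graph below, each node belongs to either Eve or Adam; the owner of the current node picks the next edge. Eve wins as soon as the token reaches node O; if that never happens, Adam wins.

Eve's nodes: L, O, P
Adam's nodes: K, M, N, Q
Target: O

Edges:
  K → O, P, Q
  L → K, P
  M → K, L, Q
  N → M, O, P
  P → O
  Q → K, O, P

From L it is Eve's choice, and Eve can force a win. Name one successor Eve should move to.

A0 = {O}
A1: add {P} — P (Eve) has P→O.
A2: add {L} — L (Eve) has L→P.
A3 = A2; e.g. K (Adam) can still go to Q. Fixed point.
From L, successor P is in the attractor (rank 1); the other successor K is not.

P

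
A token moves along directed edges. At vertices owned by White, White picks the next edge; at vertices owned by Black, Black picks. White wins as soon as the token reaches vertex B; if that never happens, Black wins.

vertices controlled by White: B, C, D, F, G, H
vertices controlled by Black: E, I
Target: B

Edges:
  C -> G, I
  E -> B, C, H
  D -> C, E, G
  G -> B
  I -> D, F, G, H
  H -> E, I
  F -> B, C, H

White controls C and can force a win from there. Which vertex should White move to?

G

A0 = {B}
A1: add {F, G} — F (White) has F→B; G (White) has G→B.
A2: add {C, D} — C (White) has C→G; D (White) has D→G.
A3 = A2; e.g. E (Black) can still go to H. Fixed point.
From C, successor G is in the attractor (rank 1); the other successor I is not.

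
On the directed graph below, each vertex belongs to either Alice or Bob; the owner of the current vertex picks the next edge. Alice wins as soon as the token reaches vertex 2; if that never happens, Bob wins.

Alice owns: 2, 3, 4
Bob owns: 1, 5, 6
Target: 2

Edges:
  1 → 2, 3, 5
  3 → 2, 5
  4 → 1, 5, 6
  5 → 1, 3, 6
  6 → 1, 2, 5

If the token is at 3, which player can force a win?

A0 = {2}
A1: add {3} — 3 (Alice) has 3→2.
A2 = A1; e.g. 1 (Bob) can still go to 5. Fixed point.
3 ∈ A1, so Alice can force the target.

Alice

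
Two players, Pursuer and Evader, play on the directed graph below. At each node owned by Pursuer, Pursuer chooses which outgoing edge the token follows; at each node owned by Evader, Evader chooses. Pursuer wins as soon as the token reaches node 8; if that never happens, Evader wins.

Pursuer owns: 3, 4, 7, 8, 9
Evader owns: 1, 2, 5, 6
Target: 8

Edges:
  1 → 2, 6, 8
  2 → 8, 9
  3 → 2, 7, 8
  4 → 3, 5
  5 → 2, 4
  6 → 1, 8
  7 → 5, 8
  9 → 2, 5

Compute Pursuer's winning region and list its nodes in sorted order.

A0 = {8}
A1: add {3, 7} — 3 (Pursuer) has 3→8; 7 (Pursuer) has 7→8.
A2: add {4} — 4 (Pursuer) has 4→3.
A3 = A2; e.g. 1 (Evader) can still go to 2. Fixed point.
Pursuer's winning region = {3, 4, 7, 8}.

3, 4, 7, 8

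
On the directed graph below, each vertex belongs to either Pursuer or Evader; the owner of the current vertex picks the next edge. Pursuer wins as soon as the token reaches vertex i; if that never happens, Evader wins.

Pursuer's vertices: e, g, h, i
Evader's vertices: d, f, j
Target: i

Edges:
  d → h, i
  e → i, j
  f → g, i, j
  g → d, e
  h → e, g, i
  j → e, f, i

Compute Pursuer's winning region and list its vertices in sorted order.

A0 = {i}
A1: add {e, h} — e (Pursuer) has e→i; h (Pursuer) has h→i.
A2: add {d, g} — d (Evader): all of {h, i} already in; g (Pursuer) has g→e.
A3 = A2; e.g. f (Evader) can still go to j. Fixed point.
Pursuer's winning region = {d, e, g, h, i}.

d, e, g, h, i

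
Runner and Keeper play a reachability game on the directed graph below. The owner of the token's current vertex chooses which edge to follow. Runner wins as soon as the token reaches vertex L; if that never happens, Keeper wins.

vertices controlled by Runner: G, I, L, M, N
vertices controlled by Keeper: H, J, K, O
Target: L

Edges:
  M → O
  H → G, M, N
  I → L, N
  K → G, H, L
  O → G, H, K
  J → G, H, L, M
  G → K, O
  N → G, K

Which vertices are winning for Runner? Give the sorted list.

I, L

A0 = {L}
A1: add {I} — I (Runner) has I→L.
A2 = A1; e.g. G (Runner) has no edge into A1. Fixed point.
Runner's winning region = {I, L}.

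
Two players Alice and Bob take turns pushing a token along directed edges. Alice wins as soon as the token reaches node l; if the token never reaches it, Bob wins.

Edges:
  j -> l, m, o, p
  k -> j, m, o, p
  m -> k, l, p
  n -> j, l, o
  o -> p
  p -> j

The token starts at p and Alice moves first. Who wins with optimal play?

Bob

Track states (vertex, player-to-move).
A0 = {(l,Alice), (l,Bob)}
A1: add {(j,Alice), (m,Alice), (n,Alice)}.
A2: add {(p,Bob)}.
A3: add {(k,Alice), (o,Alice)}.
A4: add {(n,Bob)}.
A5 = A4; e.g. (j,Bob) stays out. (p,Alice) never enters ⇒ Bob avoids the target.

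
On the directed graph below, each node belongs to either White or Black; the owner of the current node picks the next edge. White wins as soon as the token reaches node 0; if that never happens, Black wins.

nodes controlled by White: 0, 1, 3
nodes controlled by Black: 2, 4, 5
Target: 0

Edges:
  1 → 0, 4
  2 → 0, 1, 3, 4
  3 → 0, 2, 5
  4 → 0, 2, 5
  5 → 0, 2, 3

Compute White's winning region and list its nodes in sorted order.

A0 = {0}
A1: add {1, 3} — 1 (White) has 1→0; 3 (White) has 3→0.
A2 = A1; e.g. 2 (Black) can still go to 4. Fixed point.
White's winning region = {0, 1, 3}.

0, 1, 3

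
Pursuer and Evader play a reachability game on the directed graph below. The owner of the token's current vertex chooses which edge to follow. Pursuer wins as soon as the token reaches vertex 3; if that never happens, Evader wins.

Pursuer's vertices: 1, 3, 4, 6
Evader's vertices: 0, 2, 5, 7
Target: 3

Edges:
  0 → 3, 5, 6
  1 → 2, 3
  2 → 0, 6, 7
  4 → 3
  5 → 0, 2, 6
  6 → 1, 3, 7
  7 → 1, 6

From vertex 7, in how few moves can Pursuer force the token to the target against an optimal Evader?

A0 = {3}
A1: add {1, 4, 6} — 1 (Pursuer) has 1→3; 4 (Pursuer) has 4→3; 6 (Pursuer) has 6→3.
A2: add {7} — 7 (Evader): all of {1, 6} already in.
A3 = A2; e.g. 0 (Evader) can still go to 5. Fixed point.
7 enters the attractor at level 2, so Pursuer can force the target in 2 moves from there.

2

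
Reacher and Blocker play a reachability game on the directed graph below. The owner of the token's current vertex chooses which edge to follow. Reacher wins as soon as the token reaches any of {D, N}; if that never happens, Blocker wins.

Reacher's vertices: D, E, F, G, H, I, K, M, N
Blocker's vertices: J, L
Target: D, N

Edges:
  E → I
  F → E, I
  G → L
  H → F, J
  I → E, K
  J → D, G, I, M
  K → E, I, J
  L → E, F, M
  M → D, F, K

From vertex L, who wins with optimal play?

A0 = {D, N}
A1: add {M} — M (Reacher) has M→D.
A2 = A1; e.g. E (Reacher) has no edge into A1. Fixed point.
L never enters the attractor, so Blocker can avoid the target forever.

Blocker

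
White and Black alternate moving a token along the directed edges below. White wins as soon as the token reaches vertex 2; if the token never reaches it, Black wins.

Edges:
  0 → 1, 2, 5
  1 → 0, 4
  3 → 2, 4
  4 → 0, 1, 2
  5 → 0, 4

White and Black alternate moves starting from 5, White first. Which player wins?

Track states (vertex, player-to-move).
A0 = {(2,White), (2,Black)}
A1: add {(0,White), (3,White), (4,White)}.
A2: add {(1,Black), (3,Black), (5,Black)}.
A3 = A2; e.g. (0,Black) stays out. (5,White) never enters ⇒ Black avoids the target.

Black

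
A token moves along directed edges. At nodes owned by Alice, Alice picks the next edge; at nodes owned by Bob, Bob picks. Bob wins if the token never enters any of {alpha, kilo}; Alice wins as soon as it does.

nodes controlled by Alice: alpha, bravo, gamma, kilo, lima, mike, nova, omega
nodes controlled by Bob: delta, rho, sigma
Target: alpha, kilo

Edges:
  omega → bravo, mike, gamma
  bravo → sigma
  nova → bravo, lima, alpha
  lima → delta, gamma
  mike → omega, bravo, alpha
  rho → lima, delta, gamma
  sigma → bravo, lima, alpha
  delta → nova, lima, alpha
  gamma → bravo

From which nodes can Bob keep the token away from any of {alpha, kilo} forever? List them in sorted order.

A0 = {alpha, kilo}
A1: add {mike, nova} — nova (Alice) has nova→alpha; mike (Alice) has mike→alpha.
A2: add {omega} — omega (Alice) has omega→mike.
A3 = A2; e.g. bravo (Alice) has no edge into A2. Fixed point.
Alice's attractor = {alpha, kilo, mike, nova, omega}; Bob avoids the target exactly from the complement.

bravo, delta, gamma, lima, rho, sigma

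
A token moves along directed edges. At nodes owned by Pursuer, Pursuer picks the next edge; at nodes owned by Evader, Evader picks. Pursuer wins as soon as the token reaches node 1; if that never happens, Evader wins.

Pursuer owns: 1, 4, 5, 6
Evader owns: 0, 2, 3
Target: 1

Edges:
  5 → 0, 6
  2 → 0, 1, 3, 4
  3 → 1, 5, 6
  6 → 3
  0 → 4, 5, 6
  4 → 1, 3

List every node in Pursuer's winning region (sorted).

1, 4

A0 = {1}
A1: add {4} — 4 (Pursuer) has 4→1.
A2 = A1; e.g. 0 (Evader) can still go to 5. Fixed point.
Pursuer's winning region = {1, 4}.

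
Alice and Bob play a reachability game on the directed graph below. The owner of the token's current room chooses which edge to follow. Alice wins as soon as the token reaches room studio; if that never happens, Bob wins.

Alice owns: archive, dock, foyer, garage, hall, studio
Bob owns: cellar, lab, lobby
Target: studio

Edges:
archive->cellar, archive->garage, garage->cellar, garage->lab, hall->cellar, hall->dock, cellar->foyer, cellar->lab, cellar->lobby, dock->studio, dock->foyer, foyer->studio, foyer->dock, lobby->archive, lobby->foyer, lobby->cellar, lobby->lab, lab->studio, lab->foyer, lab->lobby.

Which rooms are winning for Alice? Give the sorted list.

A0 = {studio}
A1: add {dock, foyer} — foyer (Alice) has foyer→studio; dock (Alice) has dock→studio.
A2: add {hall} — hall (Alice) has hall→dock.
A3 = A2; e.g. archive (Alice) has no edge into A2. Fixed point.
Alice's winning region = {dock, foyer, hall, studio}.

dock, foyer, hall, studio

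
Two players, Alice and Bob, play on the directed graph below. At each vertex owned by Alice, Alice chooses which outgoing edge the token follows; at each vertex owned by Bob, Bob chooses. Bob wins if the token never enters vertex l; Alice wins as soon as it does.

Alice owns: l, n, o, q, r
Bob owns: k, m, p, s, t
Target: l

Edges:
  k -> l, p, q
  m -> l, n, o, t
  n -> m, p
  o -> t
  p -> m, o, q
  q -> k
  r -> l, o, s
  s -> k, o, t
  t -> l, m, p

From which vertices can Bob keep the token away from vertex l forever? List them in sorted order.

k, m, n, o, p, q, s, t

A0 = {l}
A1: add {r} — r (Alice) has r→l.
A2 = A1; e.g. k (Bob) can still go to p. Fixed point.
Alice's attractor = {l, r}; Bob avoids the target exactly from the complement.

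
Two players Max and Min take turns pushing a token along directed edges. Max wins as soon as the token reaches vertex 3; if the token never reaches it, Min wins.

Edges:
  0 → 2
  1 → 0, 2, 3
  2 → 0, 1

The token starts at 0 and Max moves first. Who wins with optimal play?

Track states (vertex, player-to-move).
A0 = {(3,Max), (3,Min)}
A1: add {(1,Max)}.
A2 = A1; e.g. (0,Max) stays out. (0,Max) never enters ⇒ Min avoids the target.

Min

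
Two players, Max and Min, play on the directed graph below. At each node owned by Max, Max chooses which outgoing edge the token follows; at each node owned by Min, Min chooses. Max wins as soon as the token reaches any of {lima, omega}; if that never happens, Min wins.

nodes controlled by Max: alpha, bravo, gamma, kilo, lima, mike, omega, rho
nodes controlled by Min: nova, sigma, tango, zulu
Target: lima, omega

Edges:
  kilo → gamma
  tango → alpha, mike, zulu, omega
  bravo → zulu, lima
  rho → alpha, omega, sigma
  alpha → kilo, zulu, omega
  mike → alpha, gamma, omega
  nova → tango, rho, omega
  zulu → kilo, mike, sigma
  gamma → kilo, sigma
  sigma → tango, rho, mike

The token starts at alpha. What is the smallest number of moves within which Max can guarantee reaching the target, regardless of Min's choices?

A0 = {lima, omega}
A1: add {alpha, bravo, mike, rho} — bravo (Max) has bravo→lima; rho (Max) has rho→omega; alpha (Max) has alpha→omega; mike (Max) has mike→omega.
A2 = A1; e.g. kilo (Max) has no edge into A1. Fixed point.
alpha enters the attractor at level 1, so Max can force the target in 1 move from there.

1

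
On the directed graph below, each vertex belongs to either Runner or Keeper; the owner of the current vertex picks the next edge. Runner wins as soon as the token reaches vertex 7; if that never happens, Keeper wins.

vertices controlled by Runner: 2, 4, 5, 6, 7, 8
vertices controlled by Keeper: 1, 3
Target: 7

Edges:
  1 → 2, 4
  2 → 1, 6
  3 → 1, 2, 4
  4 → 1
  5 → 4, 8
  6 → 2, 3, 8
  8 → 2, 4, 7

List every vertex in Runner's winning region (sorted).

A0 = {7}
A1: add {8} — 8 (Runner) has 8→7.
A2: add {5, 6} — 5 (Runner) has 5→8; 6 (Runner) has 6→8.
A3: add {2} — 2 (Runner) has 2→6.
A4 = A3; e.g. 1 (Keeper) can still go to 4. Fixed point.
Runner's winning region = {2, 5, 6, 7, 8}.

2, 5, 6, 7, 8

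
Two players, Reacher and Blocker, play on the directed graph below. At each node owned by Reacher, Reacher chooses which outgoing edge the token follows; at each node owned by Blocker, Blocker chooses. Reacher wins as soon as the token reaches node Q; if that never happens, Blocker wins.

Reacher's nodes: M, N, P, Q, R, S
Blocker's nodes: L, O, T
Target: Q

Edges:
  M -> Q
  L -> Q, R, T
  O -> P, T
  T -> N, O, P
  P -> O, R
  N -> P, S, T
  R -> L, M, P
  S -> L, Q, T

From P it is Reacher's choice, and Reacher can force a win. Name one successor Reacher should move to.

R

A0 = {Q}
A1: add {M, S} — M (Reacher) has M→Q; S (Reacher) has S→Q.
A2: add {N, R} — N (Reacher) has N→S; R (Reacher) has R→M.
A3: add {P} — P (Reacher) has P→R.
A4 = A3; e.g. L (Blocker) can still go to T. Fixed point.
From P, successor R is in the attractor (rank 2); the other successor O is not.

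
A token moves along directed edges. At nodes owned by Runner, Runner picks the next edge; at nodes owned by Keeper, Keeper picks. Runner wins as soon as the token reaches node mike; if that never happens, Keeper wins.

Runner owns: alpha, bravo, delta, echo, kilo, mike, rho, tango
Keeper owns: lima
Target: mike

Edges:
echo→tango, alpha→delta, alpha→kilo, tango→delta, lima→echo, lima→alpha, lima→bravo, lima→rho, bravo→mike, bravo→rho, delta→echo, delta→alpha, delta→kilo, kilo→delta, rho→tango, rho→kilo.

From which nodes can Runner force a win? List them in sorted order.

A0 = {mike}
A1: add {bravo} — bravo (Runner) has bravo→mike.
A2 = A1; e.g. echo (Runner) has no edge into A1. Fixed point.
Runner's winning region = {bravo, mike}.

bravo, mike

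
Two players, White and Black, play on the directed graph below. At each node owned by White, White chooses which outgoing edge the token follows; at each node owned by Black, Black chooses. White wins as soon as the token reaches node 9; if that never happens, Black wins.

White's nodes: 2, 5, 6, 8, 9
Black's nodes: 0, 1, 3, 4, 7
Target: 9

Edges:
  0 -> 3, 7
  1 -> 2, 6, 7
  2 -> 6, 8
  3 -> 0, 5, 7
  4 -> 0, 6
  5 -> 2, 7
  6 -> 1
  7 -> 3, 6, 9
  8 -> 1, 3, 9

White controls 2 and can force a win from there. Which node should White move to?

8

A0 = {9}
A1: add {8} — 8 (White) has 8→9.
A2: add {2} — 2 (White) has 2→8.
A3: add {5} — 5 (White) has 5→2.
A4 = A3; e.g. 0 (Black) can still go to 3. Fixed point.
From 2, successor 8 is in the attractor (rank 1); the other successor 6 is not.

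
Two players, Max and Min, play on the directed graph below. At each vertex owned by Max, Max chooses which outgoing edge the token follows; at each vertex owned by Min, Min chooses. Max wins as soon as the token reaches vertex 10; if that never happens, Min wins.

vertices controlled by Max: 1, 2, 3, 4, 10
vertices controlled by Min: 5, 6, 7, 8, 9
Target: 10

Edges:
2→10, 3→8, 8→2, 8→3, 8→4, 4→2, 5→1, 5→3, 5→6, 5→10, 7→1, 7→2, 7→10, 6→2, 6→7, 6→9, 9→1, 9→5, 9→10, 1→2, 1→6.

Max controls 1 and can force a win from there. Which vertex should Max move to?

A0 = {10}
A1: add {2} — 2 (Max) has 2→10.
A2: add {1, 4} — 1 (Max) has 1→2; 4 (Max) has 4→2.
A3: add {7} — 7 (Min): all of {1, 2, 10} already in.
A4 = A3; e.g. 3 (Max) has no edge into A3. Fixed point.
From 1, successor 2 is in the attractor (rank 1); the other successor 6 is not.

2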